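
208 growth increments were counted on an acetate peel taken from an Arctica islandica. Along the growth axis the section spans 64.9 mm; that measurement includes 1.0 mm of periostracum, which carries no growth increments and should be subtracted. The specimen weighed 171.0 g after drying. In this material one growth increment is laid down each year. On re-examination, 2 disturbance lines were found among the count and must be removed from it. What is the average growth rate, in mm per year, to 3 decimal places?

True growth increment count = 208 − 2 = 206.
Removing the 1.0 mm offcut leaves 64.9 − 1.0 = 63.9 mm.
63.9 mm over 206 years gives 63.9 / 206 ≈ 0.310 mm per year.

0.310 mm per year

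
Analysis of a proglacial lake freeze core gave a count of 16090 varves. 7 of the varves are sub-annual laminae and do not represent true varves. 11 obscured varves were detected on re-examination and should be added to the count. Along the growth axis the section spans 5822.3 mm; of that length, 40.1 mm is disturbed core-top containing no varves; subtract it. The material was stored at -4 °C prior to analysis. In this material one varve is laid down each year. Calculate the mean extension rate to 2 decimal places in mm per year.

True varve count = 16090 − 7 + 11 = 16094.
The growth record spans 5822.3 − 40.1 = 5782.2 mm.
Mean rate = 5782.2 mm / 16094 years ≈ 0.36 mm per year.

0.36 mm per year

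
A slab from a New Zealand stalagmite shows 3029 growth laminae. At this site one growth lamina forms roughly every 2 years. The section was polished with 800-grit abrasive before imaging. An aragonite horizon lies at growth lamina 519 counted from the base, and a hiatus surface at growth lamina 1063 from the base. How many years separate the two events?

1088 yr

Separation: 1063 − 519 = 544 growth laminae.
Multiplying by 2 years per growth lamina: 544 × 2 = 1088 years.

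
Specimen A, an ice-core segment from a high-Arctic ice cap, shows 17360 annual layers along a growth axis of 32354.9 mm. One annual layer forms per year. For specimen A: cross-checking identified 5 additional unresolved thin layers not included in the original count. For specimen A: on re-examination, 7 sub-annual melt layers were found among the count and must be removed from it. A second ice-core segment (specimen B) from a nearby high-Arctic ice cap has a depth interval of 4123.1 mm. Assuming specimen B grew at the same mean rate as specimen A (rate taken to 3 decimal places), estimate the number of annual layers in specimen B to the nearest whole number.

2212 annual layers

Specimen A: correcting the raw count gives 17360 − 7 + 5 = 17358 true annual layers.
A: Mean rate = 32354.9 mm / 17358 years ≈ 1.864 mm/yr.
For B, 4123.1 / 1.864 = 2211.96 years ≈ 2212 annual layers.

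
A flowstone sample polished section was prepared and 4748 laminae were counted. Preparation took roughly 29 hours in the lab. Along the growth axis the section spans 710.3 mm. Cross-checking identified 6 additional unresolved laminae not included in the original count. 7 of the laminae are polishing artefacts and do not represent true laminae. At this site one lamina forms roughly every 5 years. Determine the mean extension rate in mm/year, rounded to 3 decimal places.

0.030 mm/year

True lamina count = 4748 − 7 + 6 = 4747.
Multiplying by 5 years per lamina: 4747 × 5 = 23735 years.
Extension rate ≈ 710.3 / 23735 = 0.030 mm/year.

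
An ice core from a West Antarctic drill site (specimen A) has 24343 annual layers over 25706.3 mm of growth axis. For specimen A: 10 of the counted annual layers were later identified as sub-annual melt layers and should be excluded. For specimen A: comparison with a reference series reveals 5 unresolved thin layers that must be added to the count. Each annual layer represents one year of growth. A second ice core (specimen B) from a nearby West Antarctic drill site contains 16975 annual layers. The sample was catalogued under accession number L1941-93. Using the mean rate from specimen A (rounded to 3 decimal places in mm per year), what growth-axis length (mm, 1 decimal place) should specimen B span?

17925.6 mm

Specimen A: after corrections the count is 24343 − 10 + 5 = 24338 annual layers.
A: Mean rate = 25706.3 mm / 24338 years ≈ 1.056 mm/yr.
For B, 1.056 mm/year × 16975 years = 17925.6 mm.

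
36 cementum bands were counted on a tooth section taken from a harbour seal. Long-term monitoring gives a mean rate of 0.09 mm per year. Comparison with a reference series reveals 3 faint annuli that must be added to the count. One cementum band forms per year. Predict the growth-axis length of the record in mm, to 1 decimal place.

Adjusted count: 36 + 3 = 39 cementum bands.
Predicted length = 0.09 mm/year × 39 years = 3.5 mm.

3.5 mm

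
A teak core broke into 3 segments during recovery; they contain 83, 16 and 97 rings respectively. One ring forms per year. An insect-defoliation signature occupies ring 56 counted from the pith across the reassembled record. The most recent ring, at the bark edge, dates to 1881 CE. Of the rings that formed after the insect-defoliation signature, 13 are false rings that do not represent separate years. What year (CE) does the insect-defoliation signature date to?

Total rings = 83 + 16 + 97 = 196.
196 − 56 = 140 rings lie beyond the insect-defoliation signature toward the bark edge.
Removing the 13 false rings leaves 140 − 13 = 127 true rings beyond the insect-defoliation signature.
Counting back 127 years from 1881 CE places the insect-defoliation signature in 1881 − 127 = 1754 CE.

1754 CE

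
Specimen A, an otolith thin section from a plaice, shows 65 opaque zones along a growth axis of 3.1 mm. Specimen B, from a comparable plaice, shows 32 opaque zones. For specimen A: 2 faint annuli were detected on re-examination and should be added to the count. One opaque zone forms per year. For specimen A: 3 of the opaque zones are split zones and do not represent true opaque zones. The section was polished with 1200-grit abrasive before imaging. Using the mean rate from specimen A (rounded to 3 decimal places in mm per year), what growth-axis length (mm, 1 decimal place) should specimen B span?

1.5 mm

Specimen A: adjusted count: 65 − 3 + 2 = 64 opaque zones.
A: Extension rate ≈ 3.1 / 64 = 0.048 mm/year.
Length of B = 0.048 × 32 = 1.5 mm.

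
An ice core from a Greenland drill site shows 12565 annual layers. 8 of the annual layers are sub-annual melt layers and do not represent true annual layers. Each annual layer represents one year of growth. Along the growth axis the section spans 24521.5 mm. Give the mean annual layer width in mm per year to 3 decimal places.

After corrections the count is 12565 − 8 = 12557 annual layers.
Mean rate = 24521.5 mm / 12557 years ≈ 1.953 mm per year.

1.953 mm per year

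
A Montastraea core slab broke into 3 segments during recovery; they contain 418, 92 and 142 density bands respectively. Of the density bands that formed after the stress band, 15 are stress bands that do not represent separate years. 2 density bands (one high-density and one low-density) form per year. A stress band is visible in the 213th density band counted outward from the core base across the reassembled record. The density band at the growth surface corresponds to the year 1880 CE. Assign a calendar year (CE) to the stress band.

1668 CE

Total density bands = 418 + 92 + 142 = 652.
652 − 213 = 439 density bands lie beyond the stress band toward the growth surface.
Excluding 15 false density bands: 439 − 15 = 424.
424 density bands at 2 per year is 424 / 2 = 212 years.
1880 − 212 = 1668 CE.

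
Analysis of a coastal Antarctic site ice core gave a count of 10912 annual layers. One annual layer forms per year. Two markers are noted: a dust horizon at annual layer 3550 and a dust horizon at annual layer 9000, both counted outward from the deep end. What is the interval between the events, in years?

Separation: 9000 − 3550 = 5450 annual layers.
At one annual layer per year, 5450 years elapsed between them.

5450 yr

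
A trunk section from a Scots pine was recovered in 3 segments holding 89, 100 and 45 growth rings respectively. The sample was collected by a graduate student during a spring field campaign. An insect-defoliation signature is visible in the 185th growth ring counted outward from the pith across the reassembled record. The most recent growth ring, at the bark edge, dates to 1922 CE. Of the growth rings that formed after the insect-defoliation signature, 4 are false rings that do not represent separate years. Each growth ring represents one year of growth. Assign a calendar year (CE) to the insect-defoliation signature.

Total growth rings = 89 + 100 + 45 = 234.
Between growth ring 185 and the bark edge there are 234 − 185 = 49 growth rings.
Removing the 4 false growth rings leaves 49 − 4 = 45 true growth rings beyond the insect-defoliation signature.
1922 − 45 = 1877 CE.

1877 CE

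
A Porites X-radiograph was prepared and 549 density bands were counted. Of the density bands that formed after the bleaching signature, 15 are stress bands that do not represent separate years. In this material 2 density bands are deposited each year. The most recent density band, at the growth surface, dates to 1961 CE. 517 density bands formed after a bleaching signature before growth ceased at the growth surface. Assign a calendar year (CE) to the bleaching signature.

1710 CE

517 density bands formed after the bleaching signature.
Removing the 15 false density bands leaves 517 − 15 = 502 true density bands beyond the bleaching signature.
Dividing by 2 density bands per year: 502 / 2 = 251 years.
1961 − 251 = 1710 CE.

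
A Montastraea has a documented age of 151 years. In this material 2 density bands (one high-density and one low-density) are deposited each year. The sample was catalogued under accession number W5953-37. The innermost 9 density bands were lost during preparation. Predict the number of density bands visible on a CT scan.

293 density bands

151 years at 2 density bands per year gives 151 × 2 = 302 density bands.
Subtracting the 9 density bands not captured gives 302 − 9 = 293 density bands in the record.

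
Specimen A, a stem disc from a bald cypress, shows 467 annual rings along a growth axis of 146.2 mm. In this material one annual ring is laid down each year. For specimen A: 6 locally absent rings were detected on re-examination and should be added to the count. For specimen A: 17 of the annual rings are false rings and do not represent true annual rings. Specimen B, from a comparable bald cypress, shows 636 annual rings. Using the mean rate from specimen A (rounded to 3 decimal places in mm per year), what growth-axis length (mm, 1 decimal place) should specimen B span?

Specimen A: after corrections the count is 467 − 17 + 6 = 456 annual rings.
A: Mean rate = 146.2 mm / 456 years ≈ 0.321 mm per year.
B's length ≈ 0.321 × 636 = 204.2 mm.

204.2 mm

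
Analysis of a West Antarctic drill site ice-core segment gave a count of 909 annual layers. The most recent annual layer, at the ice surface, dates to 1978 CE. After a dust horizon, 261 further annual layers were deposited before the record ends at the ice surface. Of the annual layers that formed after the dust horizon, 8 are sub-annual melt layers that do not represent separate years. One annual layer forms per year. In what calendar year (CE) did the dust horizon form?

261 annual layers formed after the dust horizon.
261 − 8 false = 253 true annual layers after the dust horizon.
1978 − 253 = 1725 CE.

1725 CE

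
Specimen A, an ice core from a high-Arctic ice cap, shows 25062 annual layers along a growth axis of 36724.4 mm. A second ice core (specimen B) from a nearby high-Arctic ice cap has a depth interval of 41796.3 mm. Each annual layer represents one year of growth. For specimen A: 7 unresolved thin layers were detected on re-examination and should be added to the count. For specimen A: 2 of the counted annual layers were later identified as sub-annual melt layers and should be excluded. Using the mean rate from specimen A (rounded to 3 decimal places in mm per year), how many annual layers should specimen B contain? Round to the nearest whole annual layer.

28530 annual layers

Specimen A: true annual layer count = 25062 − 2 + 7 = 25067.
A: 36724.4 mm over 25067 years gives 36724.4 / 25067 ≈ 1.465 mm per year.
For B, 41796.3 / 1.465 = 28529.90 years ≈ 28530 annual layers.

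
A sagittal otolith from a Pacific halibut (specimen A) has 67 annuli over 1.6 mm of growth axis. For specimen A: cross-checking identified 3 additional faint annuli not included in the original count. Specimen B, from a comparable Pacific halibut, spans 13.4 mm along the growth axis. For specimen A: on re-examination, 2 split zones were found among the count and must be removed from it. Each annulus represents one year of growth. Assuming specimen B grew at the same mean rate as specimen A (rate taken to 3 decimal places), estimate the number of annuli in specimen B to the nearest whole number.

Specimen A: correcting the raw count gives 67 − 2 + 3 = 68 true annuli.
A: Mean rate = 1.6 mm / 68 years ≈ 0.024 mm/yr.
B spans 13.4 / 0.024 = 558.33 years ≈ 558 annuli.

558 annuli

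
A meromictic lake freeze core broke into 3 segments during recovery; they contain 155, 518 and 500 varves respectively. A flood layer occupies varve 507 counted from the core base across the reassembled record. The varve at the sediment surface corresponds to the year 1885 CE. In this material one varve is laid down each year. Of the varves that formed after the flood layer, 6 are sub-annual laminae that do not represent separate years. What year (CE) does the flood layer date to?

1225 CE

Total varves = 155 + 518 + 500 = 1173.
The flood layer sits at varve 507 from the core base, so 1173 − 507 = 666 varves formed after it.
666 − 6 false = 660 true varves after the flood layer.
Counting back 660 years from 1885 CE places the flood layer in 1885 − 660 = 1225 CE.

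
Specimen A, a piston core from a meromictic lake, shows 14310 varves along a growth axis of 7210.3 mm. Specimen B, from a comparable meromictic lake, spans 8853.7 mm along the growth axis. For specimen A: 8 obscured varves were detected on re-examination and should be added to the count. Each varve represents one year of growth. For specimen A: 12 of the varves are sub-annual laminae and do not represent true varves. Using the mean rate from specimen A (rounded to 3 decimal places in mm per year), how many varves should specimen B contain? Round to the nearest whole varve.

17567 varves

Specimen A: true varve count = 14310 − 12 + 8 = 14306.
A: Extension rate ≈ 7210.3 / 14306 = 0.504 mm per year.
For B, 8853.7 / 0.504 = 17566.87 years ≈ 17567 varves.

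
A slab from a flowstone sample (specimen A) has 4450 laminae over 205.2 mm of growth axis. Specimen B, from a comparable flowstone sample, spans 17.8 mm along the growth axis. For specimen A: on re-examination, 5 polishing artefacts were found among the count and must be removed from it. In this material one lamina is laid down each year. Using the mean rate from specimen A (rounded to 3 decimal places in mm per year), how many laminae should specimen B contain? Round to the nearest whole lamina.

Specimen A: correcting the raw count gives 4450 − 5 = 4445 true laminae.
A: 205.2 mm over 4445 years gives 205.2 / 4445 ≈ 0.046 mm/yr.
For B, 17.8 / 0.046 = 386.96 years ≈ 387 laminae.

387 laminae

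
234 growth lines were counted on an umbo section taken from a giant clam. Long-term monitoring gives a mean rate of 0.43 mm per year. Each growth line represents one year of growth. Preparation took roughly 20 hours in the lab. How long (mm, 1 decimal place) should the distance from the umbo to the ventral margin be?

100.6 mm

234 years of growth are recorded.
Length ≈ 0.43 × 234 = 100.6 mm.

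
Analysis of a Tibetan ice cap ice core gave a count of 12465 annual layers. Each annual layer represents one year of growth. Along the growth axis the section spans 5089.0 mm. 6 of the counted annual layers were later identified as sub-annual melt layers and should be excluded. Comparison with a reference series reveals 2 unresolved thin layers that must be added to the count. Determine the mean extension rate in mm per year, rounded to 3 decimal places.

Adjusted count: 12465 − 6 + 2 = 12461 annual layers.
Mean rate = 5089.0 mm / 12461 years ≈ 0.408 mm per year.

0.408 mm per year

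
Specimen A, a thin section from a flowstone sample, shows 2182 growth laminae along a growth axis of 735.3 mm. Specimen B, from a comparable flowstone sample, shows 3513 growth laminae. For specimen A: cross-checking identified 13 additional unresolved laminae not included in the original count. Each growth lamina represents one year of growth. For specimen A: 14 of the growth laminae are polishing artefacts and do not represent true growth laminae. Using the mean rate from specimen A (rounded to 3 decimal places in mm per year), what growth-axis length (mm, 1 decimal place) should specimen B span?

1183.9 mm

Specimen A: after corrections the count is 2182 − 14 + 13 = 2181 growth laminae.
A: 735.3 mm over 2181 years gives 735.3 / 2181 ≈ 0.337 mm/yr.
B's length ≈ 0.337 × 3513 = 1183.9 mm.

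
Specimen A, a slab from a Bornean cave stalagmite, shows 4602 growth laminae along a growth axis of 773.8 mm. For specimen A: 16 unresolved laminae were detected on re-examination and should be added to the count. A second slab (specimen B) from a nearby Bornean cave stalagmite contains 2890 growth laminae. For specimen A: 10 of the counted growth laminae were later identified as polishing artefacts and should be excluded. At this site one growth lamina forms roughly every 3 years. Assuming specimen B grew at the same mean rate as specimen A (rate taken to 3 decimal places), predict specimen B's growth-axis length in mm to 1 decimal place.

485.5 mm

Specimen A: true growth lamina count = 4602 − 10 + 16 = 4608.
Specimen A: 4608 growth laminae at 3 years each span 4608 × 3 = 13824 years.
A: 773.8 mm over 13824 years gives 773.8 / 13824 ≈ 0.056 mm per year.
Specimen B: multiplying by 3 years per growth lamina: 2890 × 3 = 8670 years. Length of B = 0.056 × 8670 = 485.5 mm.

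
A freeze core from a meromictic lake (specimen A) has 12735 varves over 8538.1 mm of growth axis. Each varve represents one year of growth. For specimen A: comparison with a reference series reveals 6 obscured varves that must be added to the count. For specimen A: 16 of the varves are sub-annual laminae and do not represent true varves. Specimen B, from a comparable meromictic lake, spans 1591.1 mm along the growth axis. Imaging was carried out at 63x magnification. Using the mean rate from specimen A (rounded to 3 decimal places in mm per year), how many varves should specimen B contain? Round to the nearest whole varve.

Specimen A: adjusted count: 12735 − 16 + 6 = 12725 varves.
A: Mean rate = 8538.1 mm / 12725 years ≈ 0.671 mm/yr.
Specimen B: 1591.1 mm / 0.671 mm per year = 2371.24 years ≈ 2371 varves.

2371 varves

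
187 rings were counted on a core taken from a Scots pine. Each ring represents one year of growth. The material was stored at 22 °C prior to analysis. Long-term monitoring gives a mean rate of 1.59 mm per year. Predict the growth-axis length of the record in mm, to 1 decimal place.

187 years of growth are recorded.
Predicted length = 1.59 mm/year × 187 years = 297.3 mm.

297.3 mm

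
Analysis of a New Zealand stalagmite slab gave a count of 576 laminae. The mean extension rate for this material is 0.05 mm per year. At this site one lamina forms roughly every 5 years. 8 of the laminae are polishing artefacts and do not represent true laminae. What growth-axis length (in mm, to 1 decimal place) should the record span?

After corrections the count is 576 − 8 = 568 laminae.
Multiplying by 5 years per lamina: 568 × 5 = 2840 years.
Predicted length = 0.05 mm/year × 2840 years = 142.0 mm.

142.0 mm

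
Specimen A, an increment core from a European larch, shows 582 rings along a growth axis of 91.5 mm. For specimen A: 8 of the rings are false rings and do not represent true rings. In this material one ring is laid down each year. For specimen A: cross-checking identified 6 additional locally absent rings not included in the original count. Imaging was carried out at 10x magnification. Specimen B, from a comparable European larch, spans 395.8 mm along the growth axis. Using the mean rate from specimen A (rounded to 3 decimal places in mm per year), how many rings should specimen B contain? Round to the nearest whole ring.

2505 rings

Specimen A: adjusted count: 582 − 8 + 6 = 580 rings.
A: 91.5 mm over 580 years gives 91.5 / 580 ≈ 0.158 mm/year.
B spans 395.8 / 0.158 = 2505.06 years ≈ 2505 rings.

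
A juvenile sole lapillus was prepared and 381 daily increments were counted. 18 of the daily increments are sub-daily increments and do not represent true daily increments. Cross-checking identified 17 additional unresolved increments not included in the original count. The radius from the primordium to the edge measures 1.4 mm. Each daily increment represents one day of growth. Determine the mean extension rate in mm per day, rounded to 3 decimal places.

After corrections the count is 381 − 18 + 17 = 380 daily increments.
1.4 mm over 380 days gives 1.4 / 380 ≈ 0.004 mm per day.

0.004 mm per day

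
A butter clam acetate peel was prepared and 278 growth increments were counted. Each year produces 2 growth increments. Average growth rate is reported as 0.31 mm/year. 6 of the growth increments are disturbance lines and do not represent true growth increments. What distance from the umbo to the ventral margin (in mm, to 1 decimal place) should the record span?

Adjusted count: 278 − 6 = 272 growth increments.
272 growth increments at 2 per year is 272 / 2 = 136 years.
Length ≈ 0.31 × 136 = 42.2 mm.

42.2 mm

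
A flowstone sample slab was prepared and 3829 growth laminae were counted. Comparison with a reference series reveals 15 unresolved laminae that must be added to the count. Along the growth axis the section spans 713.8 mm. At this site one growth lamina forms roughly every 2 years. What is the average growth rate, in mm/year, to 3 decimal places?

0.093 mm/year

Correcting the raw count gives 3829 + 15 = 3844 true growth laminae.
Multiplying by 2 years per growth lamina: 3844 × 2 = 7688 years.
Mean rate = 713.8 mm / 7688 years ≈ 0.093 mm/year.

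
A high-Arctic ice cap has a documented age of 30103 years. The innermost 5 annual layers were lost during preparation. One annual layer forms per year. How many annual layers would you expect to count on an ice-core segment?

Expected annual layers over 30103 years: 30103.
30103 − 5 missed = 30098 annual layers expected in the prepared section.

30098 annual layers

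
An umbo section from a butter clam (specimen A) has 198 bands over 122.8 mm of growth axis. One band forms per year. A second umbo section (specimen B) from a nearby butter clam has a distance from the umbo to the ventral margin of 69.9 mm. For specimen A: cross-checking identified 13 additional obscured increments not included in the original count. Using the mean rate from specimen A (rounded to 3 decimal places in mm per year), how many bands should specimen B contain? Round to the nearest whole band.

120 bands

Specimen A: correcting the raw count gives 198 + 13 = 211 true bands.
A: Extension rate ≈ 122.8 / 211 = 0.582 mm/year.
Specimen B: 69.9 mm / 0.582 mm per year = 120.10 years ≈ 120 bands.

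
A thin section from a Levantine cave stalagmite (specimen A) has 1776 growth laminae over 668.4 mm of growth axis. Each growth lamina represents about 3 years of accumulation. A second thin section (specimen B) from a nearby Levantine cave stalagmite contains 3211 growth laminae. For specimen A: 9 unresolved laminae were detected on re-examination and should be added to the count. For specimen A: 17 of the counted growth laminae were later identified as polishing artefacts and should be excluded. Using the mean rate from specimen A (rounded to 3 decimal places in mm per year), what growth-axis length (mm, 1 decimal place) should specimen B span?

1213.8 mm

Specimen A: correcting the raw count gives 1776 − 17 + 9 = 1768 true growth laminae.
Specimen A: at 3 years per growth lamina, 1768 × 3 = 5304 years.
A: Mean rate = 668.4 mm / 5304 years ≈ 0.126 mm/year.
Specimen B: 3211 growth laminae at 3 years each span 3211 × 3 = 9633 years. For B, 0.126 mm/year × 9633 years = 1213.8 mm.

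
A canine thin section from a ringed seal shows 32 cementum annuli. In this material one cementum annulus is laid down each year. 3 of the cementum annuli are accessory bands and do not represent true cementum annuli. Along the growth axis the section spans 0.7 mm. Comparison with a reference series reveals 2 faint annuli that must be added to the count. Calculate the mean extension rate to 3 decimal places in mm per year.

0.023 mm per year

True cementum annulus count = 32 − 3 + 2 = 31.
Extension rate ≈ 0.7 / 31 = 0.023 mm per year.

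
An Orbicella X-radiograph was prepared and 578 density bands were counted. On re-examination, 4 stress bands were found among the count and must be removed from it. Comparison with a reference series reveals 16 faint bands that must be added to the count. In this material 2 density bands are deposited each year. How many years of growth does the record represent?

After corrections the count is 578 − 4 + 16 = 590 density bands.
With 2 density bands per year, 590 / 2 = 295 years.

295 years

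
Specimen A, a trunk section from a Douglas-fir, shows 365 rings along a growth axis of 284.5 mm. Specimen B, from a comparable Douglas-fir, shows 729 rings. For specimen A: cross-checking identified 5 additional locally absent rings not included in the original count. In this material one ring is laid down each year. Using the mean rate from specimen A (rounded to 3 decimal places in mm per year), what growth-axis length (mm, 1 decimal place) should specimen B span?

Specimen A: adjusted count: 365 + 5 = 370 rings.
A: Mean rate = 284.5 mm / 370 years ≈ 0.769 mm per year.
For B, 0.769 mm/year × 729 years = 560.6 mm.

560.6 mm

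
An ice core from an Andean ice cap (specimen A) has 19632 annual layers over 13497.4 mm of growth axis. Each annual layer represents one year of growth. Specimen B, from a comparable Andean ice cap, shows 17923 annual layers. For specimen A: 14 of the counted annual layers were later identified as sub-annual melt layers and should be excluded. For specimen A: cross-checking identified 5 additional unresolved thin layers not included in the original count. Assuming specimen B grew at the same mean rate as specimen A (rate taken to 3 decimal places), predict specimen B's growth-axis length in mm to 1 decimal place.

Specimen A: after corrections the count is 19632 − 14 + 5 = 19623 annual layers.
A: Mean rate = 13497.4 mm / 19623 years ≈ 0.688 mm/year.
B's length ≈ 0.688 × 17923 = 12331.0 mm.

12331.0 mm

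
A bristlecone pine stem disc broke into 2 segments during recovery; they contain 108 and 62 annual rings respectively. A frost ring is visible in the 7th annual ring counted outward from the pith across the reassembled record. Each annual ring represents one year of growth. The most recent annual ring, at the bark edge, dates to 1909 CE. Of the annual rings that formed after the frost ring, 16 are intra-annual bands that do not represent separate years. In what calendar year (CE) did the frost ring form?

Total annual rings = 108 + 62 = 170.
Between annual ring 7 and the bark edge there are 170 − 7 = 163 annual rings.
163 − 16 false = 147 true annual rings after the frost ring.
Counting back 147 years from 1909 CE places the frost ring in 1909 − 147 = 1762 CE.

1762 CE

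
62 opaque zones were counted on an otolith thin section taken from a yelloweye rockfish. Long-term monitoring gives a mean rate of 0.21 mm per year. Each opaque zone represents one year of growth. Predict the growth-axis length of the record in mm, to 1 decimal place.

The record spans 62 years at 0.21 mm per year.
Length ≈ 0.21 × 62 = 13.0 mm.

13.0 mm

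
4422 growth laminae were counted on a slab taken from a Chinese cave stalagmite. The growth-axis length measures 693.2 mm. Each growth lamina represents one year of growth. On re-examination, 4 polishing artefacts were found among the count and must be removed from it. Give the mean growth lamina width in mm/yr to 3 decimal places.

0.157 mm/yr

Correcting the raw count gives 4422 − 4 = 4418 true growth laminae.
693.2 mm over 4418 years gives 693.2 / 4418 ≈ 0.157 mm/yr.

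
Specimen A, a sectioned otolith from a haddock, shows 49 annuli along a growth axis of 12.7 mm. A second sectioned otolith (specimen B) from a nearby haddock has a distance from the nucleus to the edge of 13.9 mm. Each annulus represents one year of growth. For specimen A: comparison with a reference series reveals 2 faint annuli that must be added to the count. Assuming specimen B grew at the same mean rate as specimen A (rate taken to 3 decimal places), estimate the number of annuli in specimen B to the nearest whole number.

Specimen A: correcting the raw count gives 49 + 2 = 51 true annuli.
A: 12.7 mm over 51 years gives 12.7 / 51 ≈ 0.249 mm/year.
For B, 13.9 / 0.249 = 55.82 years ≈ 56 annuli.

56 annuli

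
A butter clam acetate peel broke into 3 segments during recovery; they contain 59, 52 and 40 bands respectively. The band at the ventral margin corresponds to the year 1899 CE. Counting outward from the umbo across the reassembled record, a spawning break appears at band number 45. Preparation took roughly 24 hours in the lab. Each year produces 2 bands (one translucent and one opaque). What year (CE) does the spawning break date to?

Total bands = 59 + 52 + 40 = 151.
Between band 45 and the ventral margin there are 151 − 45 = 106 bands.
Dividing by 2 bands per year: 106 / 2 = 53 years.
The band at the ventral margin is 1899 CE, so the spawning break dates to 1899 − 53 = 1846 CE.

1846 CE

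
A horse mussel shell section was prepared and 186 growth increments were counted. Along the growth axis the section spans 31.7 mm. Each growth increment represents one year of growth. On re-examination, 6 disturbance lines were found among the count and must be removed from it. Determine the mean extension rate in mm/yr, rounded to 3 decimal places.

0.176 mm/yr

True growth increment count = 186 − 6 = 180.
31.7 mm over 180 years gives 31.7 / 180 ≈ 0.176 mm/yr.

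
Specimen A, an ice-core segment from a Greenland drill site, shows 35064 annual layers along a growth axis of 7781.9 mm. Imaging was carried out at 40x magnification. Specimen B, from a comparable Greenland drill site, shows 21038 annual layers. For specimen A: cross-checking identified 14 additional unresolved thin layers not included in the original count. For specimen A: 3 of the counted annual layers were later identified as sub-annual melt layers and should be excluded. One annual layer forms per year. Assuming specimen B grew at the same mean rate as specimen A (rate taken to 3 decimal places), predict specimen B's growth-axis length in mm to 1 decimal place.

Specimen A: adjusted count: 35064 − 3 + 14 = 35075 annual layers.
A: 7781.9 mm over 35075 years gives 7781.9 / 35075 ≈ 0.222 mm/yr.
Length of B = 0.222 × 21038 = 4670.4 mm.

4670.4 mm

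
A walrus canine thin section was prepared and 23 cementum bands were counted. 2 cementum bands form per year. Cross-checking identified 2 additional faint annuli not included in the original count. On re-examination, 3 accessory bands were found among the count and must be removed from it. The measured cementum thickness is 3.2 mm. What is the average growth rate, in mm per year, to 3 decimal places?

0.291 mm per year

Correcting the raw count gives 23 − 3 + 2 = 22 true cementum bands.
With 2 cementum bands per year, 22 / 2 = 11 years.
Extension rate ≈ 3.2 / 11 = 0.291 mm per year.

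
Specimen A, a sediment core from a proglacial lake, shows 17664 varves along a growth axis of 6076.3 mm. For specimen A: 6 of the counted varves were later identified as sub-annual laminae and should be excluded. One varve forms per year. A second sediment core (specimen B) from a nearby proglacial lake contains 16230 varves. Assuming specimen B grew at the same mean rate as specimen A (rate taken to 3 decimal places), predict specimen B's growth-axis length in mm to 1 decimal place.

5583.1 mm

Specimen A: adjusted count: 17664 − 6 = 17658 varves.
A: Extension rate ≈ 6076.3 / 17658 = 0.344 mm per year.
For B, 0.344 mm/year × 16230 years = 5583.1 mm.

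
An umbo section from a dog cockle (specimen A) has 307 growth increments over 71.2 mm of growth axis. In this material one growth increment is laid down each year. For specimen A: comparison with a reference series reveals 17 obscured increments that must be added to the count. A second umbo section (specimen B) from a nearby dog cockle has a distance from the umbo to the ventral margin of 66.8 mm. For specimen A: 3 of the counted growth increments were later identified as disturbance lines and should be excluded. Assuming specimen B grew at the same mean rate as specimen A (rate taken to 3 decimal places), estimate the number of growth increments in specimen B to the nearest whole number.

Specimen A: after corrections the count is 307 − 3 + 17 = 321 growth increments.
A: Mean rate = 71.2 mm / 321 years ≈ 0.222 mm/year.
For B, 66.8 / 0.222 = 300.90 years ≈ 301 growth increments.

301 growth increments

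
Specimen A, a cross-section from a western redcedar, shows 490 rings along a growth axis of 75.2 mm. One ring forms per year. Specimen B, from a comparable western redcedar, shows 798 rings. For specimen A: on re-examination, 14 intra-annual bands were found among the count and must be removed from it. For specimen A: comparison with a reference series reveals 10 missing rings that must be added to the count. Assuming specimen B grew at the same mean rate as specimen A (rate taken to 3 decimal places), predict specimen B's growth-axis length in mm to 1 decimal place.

123.7 mm

Specimen A: true ring count = 490 − 14 + 10 = 486.
A: Mean rate = 75.2 mm / 486 years ≈ 0.155 mm/year.
For B, 0.155 mm/year × 798 years = 123.7 mm.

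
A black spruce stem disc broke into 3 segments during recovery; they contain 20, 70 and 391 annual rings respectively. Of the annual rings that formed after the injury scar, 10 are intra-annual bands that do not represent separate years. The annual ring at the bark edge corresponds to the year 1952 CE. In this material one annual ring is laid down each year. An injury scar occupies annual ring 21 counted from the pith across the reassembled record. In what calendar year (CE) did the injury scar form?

Total annual rings = 20 + 70 + 391 = 481.
481 − 21 = 460 annual rings lie beyond the injury scar toward the bark edge.
Removing the 10 false annual rings leaves 460 − 10 = 450 true annual rings beyond the injury scar.
Counting back 450 years from 1952 CE places the injury scar in 1952 − 450 = 1502 CE.

1502 CE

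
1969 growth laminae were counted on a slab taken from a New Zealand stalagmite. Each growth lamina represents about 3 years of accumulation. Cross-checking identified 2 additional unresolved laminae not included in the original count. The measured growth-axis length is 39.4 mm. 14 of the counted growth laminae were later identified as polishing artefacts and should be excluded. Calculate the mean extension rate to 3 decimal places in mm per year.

0.007 mm per year

After corrections the count is 1969 − 14 + 2 = 1957 growth laminae.
1957 growth laminae at 3 years each span 1957 × 3 = 5871 years.
Extension rate ≈ 39.4 / 5871 = 0.007 mm per year.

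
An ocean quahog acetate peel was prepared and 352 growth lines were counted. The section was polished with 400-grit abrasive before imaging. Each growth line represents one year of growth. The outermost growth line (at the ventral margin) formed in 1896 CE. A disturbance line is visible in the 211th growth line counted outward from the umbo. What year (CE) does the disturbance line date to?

The disturbance line sits at growth line 211 from the umbo, so 352 − 211 = 141 growth lines formed after it.
1896 − 141 = 1755 CE.

1755 CE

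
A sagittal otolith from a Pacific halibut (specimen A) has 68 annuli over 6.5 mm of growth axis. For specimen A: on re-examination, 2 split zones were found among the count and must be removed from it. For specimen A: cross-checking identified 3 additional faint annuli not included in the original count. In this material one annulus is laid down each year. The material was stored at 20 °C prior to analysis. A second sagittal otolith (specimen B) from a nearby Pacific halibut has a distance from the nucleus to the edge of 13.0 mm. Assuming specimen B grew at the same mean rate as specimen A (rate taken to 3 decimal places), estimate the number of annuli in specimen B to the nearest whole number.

138 annuli

Specimen A: after corrections the count is 68 − 2 + 3 = 69 annuli.
A: 6.5 mm over 69 years gives 6.5 / 69 ≈ 0.094 mm/year.
Specimen B: 13.0 mm / 0.094 mm per year = 138.30 years ≈ 138 annuli.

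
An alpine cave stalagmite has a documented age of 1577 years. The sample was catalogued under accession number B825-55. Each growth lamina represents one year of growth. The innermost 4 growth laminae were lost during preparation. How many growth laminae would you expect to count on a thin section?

Expected growth laminae over 1577 years: 1577.
Less the 4 uncaptured growth laminae: 1577 − 4 = 1573.

1573 growth laminae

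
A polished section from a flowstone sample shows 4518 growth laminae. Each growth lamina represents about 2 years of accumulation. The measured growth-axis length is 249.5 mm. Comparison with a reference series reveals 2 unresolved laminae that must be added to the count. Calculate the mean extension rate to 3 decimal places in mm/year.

0.028 mm/year

Correcting the raw count gives 4518 + 2 = 4520 true growth laminae.
At 2 years per growth lamina, 4520 × 2 = 9040 years.
Extension rate ≈ 249.5 / 9040 = 0.028 mm/year.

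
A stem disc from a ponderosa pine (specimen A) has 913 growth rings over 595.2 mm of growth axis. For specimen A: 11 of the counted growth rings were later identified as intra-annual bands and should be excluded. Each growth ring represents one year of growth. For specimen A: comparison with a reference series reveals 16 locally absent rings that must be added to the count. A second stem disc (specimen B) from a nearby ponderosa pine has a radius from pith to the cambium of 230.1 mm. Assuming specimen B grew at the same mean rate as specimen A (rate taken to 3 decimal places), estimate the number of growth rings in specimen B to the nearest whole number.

Specimen A: adjusted count: 913 − 11 + 16 = 918 growth rings.
A: Mean rate = 595.2 mm / 918 years ≈ 0.648 mm per year.
Specimen B: 230.1 mm / 0.648 mm per year = 355.09 years ≈ 355 growth rings.

355 growth rings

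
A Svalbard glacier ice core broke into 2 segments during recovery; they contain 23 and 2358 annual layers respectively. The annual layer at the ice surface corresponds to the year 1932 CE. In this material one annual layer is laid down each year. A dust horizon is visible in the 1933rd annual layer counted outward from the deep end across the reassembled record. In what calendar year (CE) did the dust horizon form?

1484 CE

Total annual layers = 23 + 2358 = 2381.
The dust horizon sits at annual layer 1933 from the deep end, so 2381 − 1933 = 448 annual layers formed after it.
The annual layer at the ice surface is 1932 CE, so the dust horizon dates to 1932 − 448 = 1484 CE.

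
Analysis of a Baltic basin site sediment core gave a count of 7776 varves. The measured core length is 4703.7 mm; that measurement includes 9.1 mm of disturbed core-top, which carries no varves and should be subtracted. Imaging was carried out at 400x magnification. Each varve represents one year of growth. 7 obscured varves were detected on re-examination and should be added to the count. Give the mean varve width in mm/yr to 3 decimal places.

Adjusted count: 7776 + 7 = 7783 varves.
The growth record spans 4703.7 − 9.1 = 4694.6 mm.
Extension rate ≈ 4694.6 / 7783 = 0.603 mm/yr.

0.603 mm/yr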